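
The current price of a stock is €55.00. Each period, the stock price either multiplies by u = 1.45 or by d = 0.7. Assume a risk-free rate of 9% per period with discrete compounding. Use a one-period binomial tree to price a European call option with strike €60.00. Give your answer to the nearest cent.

Risk-neutral probability p = (1 + 0.09 − 0.7)/(1.45 − 0.7) = 0.3900/0.7500 = 0.5200
Terminal stock prices: S_u = 79.75, S_d = 38.5
Terminal payoffs (S − K): max(19.75, 0) = 19.75, max(-21.5, 0) = 0
Node 0 (S = 55): V_0 = 1/1.09·[0.5200·19.7500 + 0.4800·0.0000] = 9.4220

€9.42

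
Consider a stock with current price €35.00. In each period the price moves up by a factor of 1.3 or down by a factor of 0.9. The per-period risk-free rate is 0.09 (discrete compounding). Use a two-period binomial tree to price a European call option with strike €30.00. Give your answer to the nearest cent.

Risk-neutral probability p = (1 + 0.09 − 0.9)/(1.3 − 0.9) = 0.1900/0.4000 = 0.4750
Terminal stock prices: S_uu = 59.15, S_ud = 40.95, S_dd = 28.35
Terminal payoffs (S − K): max(29.15, 0) = 29.15, max(10.95, 0) = 10.95, max(-1.65, 0) = 0
Node u (S = 45.5): V_u = 1/1.09·[0.4750·29.1500 + 0.5250·10.9500] = 17.9771
Node d (S = 31.5): V_d = 1/1.09·[0.4750·10.9500 + 0.5250·0.0000] = 4.7718
Node 0 (S = 35): V_0 = 1/1.09·[0.4750·17.9771 + 0.5250·4.7718] = 10.1324

€10.13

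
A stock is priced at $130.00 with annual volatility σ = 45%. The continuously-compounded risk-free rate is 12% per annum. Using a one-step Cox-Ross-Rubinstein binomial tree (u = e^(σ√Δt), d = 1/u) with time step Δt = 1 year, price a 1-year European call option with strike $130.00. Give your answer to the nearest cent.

$34.49

CRR parameters: u = e^(σ√Δt) = e^(0.45·√1) = 1.5683, d = 1/u = 0.6376
Per-period rate: rΔt = 0.12·1 = 0.12, so R = e^0.12 = 1.1275
Risk-neutral probability p = (e^0.12 − 0.6376)/(1.5683 − 0.6376) = 0.4899/0.9307 = 0.5264
Terminal stock prices: S_u = 203.9, S_d = 82.89
Terminal payoffs (S − K): max(73.88, 0) = 73.88, max(-47.11, 0) = 0
Node 0 (S = 130): V_0 = e^(−0.12)·[0.5264·73.8806 + 0.4736·0.0000] = 34.4899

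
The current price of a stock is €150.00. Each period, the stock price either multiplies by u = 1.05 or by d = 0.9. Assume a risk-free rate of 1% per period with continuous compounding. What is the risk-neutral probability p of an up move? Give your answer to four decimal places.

Risk-neutral probability p = (e^0.01 − 0.9)/(1.05 − 0.9) = 0.1101/0.1500 = 0.7337

p = 0.7337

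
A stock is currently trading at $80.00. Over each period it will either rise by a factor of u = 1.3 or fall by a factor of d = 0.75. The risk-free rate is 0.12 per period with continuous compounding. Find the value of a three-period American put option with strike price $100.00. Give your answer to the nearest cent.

Risk-neutral probability p = (e^0.12 − 0.75)/(1.3 − 0.75) = 0.3775/0.5500 = 0.6864
Terminal stock prices: S_uuu = 175.8, S_uud = 101.4, S_udd = 58.5, S_ddd = 33.75
Terminal payoffs (K − S): max(-75.76, 0) = 0, max(-1.4, 0) = 0, max(41.5, 0) = 41.5, max(66.25, 0) = 66.25
Node uu (S = 135.2): continuation = e^(−0.12)·[0.6864·0.0000 + 0.3136·0.0000] = 0.0000; exercise value = 0.0000 ≤ continuation, so V_uu = 0.0000
Node ud (S = 78): continuation = e^(−0.12)·[0.6864·0.0000 + 0.3136·41.5000] = 11.5443; exercise value = 22.0000 > continuation, so V_ud = 22.0000 (exercise)
Node dd (S = 45): continuation = e^(−0.12)·[0.6864·41.5000 + 0.3136·66.2500] = 43.6920; exercise value = 55.0000 > continuation, so V_dd = 55.0000 (exercise)
Node u (S = 104): continuation = e^(−0.12)·[0.6864·0.0000 + 0.3136·22.0000] = 6.1199; exercise value = 0.0000 ≤ continuation, so V_u = 6.1199
Node d (S = 60): continuation = e^(−0.12)·[0.6864·22.0000 + 0.3136·55.0000] = 28.6920; exercise value = 40.0000 > continuation, so V_d = 40.0000 (exercise)
Node 0 (S = 80): continuation = e^(−0.12)·[0.6864·6.1199 + 0.3136·40.0000] = 14.8525; exercise value = 20.0000 > continuation, so V_0 = 20.0000 (exercise)

$20.00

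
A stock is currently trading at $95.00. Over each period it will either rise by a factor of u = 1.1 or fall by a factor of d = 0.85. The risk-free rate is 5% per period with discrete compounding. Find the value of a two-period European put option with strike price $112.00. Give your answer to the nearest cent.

Risk-neutral probability p = (1 + 0.05 − 0.85)/(1.1 − 0.85) = 0.2000/0.2500 = 0.8000
Terminal stock prices: S_uu = 115, S_ud = 88.83, S_dd = 68.64
Terminal payoffs (K − S): max(-2.95, 0) = 0, max(23.17, 0) = 23.17, max(43.36, 0) = 43.36
Node u (S = 104.5): V_u = 1/1.05·[0.8000·0.0000 + 0.2000·23.1750] = 4.4143
Node d (S = 80.75): V_d = 1/1.05·[0.8000·23.1750 + 0.2000·43.3625] = 25.9167
Node 0 (S = 95): V_0 = 1/1.05·[0.8000·4.4143 + 0.2000·25.9167] = 8.2998

$8.30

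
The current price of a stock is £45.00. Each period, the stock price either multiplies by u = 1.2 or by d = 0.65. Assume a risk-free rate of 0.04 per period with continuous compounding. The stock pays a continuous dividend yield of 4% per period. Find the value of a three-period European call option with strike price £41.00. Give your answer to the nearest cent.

£8.84

Per-period risk-free factor R = e^0.04 = 1.0408; dividend-adjusted growth = e^(0.04−0.04) = 1.0000.
Risk-neutral probability p = (1.0000 − 0.65)/(1.2 − 0.65) = 0.3500/0.5500 = 0.6364
Terminal stock prices: S_uuu = 77.76, S_uud = 42.12, S_udd = 22.82, S_ddd = 12.36
Terminal payoffs (S − K): max(36.76, 0) = 36.76, max(1.12, 0) = 1.12, max(-18.18, 0) = 0, max(-28.64, 0) = 0
Node uu (S = 64.8): V_uu = e^(−0.04)·[0.6364·36.7600 + 0.3636·1.1200] = 22.8668
Node ud (S = 35.1): V_ud = e^(−0.04)·[0.6364·1.1200 + 0.3636·0.0000] = 0.6848
Node dd (S = 19.01): V_dd = e^(−0.04)·[0.6364·0.0000 + 0.3636·0.0000] = 0.0000
Node u (S = 54): V_u = e^(−0.04)·[0.6364·22.8668 + 0.3636·0.6848] = 14.2203
Node d (S = 29.25): V_d = e^(−0.04)·[0.6364·0.6848 + 0.3636·0.0000] = 0.4187
Node 0 (S = 45): V_0 = e^(−0.04)·[0.6364·14.2203 + 0.3636·0.4187] = 8.8407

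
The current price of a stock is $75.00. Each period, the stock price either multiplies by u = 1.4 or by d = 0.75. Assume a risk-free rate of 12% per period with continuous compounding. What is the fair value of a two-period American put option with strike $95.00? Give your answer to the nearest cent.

Risk-neutral probability p = (e^0.12 − 0.75)/(1.4 − 0.75) = 0.3775/0.6500 = 0.5808
Terminal stock prices: S_uu = 147, S_ud = 78.75, S_dd = 42.19
Terminal payoffs (K − S): max(-52, 0) = 0, max(16.25, 0) = 16.25, max(52.81, 0) = 52.81
Node u (S = 105): continuation = e^(−0.12)·[0.5808·0.0000 + 0.4192·16.2500] = 6.0422; exercise value = 0.0000 ≤ continuation, so V_u = 6.0422
Node d (S = 56.25): continuation = e^(−0.12)·[0.5808·16.2500 + 0.4192·52.8125] = 28.0074; exercise value = 38.7500 > continuation, so V_d = 38.7500 (exercise)
Node 0 (S = 75): continuation = e^(−0.12)·[0.5808·6.0422 + 0.4192·38.7500] = 17.5207; exercise value = 20.0000 > continuation, so V_0 = 20.0000 (exercise)

$20.00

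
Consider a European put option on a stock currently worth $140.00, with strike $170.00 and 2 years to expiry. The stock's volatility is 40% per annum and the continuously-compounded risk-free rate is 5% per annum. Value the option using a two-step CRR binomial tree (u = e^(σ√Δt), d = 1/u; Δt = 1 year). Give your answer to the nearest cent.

CRR parameters: u = e^(σ√Δt) = e^(0.4·√1) = 1.4918, d = 1/u = 0.6703
Per-period rate: rΔt = 0.05·1 = 0.05, so R = e^0.05 = 1.0513
Risk-neutral probability p = (e^0.05 − 0.6703)/(1.4918 − 0.6703) = 0.3810/0.8215 = 0.4637
Terminal stock prices: S_uu = 311.6, S_ud = 140, S_dd = 62.91
Terminal payoffs (K − S): max(-141.6, 0) = 0, max(30, 0) = 30, max(107.1, 0) = 107.1
Node u (S = 208.9): V_u = e^(−0.05)·[0.4637·0.0000 + 0.5363·30.0000] = 15.3037
Node d (S = 93.84): V_d = e^(−0.05)·[0.4637·30.0000 + 0.5363·107.0939] = 67.8642
Node 0 (S = 140): V_0 = e^(−0.05)·[0.4637·15.3037 + 0.5363·67.8642] = 41.3696

$41.37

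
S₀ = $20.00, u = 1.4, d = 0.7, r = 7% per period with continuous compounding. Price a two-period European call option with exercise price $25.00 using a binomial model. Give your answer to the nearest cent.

Risk-neutral probability p = (e^0.07 − 0.7)/(1.4 − 0.7) = 0.3725/0.7000 = 0.5322
Terminal stock prices: S_uu = 39.2, S_ud = 19.6, S_dd = 9.8
Terminal payoffs (S − K): max(14.2, 0) = 14.2, max(-5.4, 0) = 0, max(-15.2, 0) = 0
Node u (S = 28): V_u = e^(−0.07)·[0.5322·14.2000 + 0.4678·0.0000] = 7.0457
Node d (S = 14): V_d = e^(−0.07)·[0.5322·0.0000 + 0.4678·0.0000] = 0.0000
Node 0 (S = 20): V_0 = e^(−0.07)·[0.5322·7.0457 + 0.4678·0.0000] = 3.4959

$3.50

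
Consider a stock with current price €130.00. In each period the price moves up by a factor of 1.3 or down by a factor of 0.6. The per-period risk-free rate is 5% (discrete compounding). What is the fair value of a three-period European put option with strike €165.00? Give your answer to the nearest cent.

Risk-neutral probability p = (1 + 0.05 − 0.6)/(1.3 − 0.6) = 0.4500/0.7000 = 0.6429
Terminal stock prices: S_uuu = 285.6, S_uud = 131.8, S_udd = 60.84, S_ddd = 28.08
Terminal payoffs (K − S): max(-120.6, 0) = 0, max(33.18, 0) = 33.18, max(104.2, 0) = 104.2, max(136.9, 0) = 136.9
Node uu (S = 219.7): V_uu = 1/1.05·[0.6429·0.0000 + 0.3571·33.1800] = 11.2857
Node ud (S = 101.4): V_ud = 1/1.05·[0.6429·33.1800 + 0.3571·104.1600] = 55.7429
Node dd (S = 46.8): V_dd = 1/1.05·[0.6429·104.1600 + 0.3571·136.9200] = 110.3429
Node u (S = 169): V_u = 1/1.05·[0.6429·11.2857 + 0.3571·55.7429] = 25.8698
Node d (S = 78): V_d = 1/1.05·[0.6429·55.7429 + 0.3571·110.3429] = 71.6599
Node 0 (S = 130): V_0 = 1/1.05·[0.6429·25.8698 + 0.3571·71.6599] = 40.2127

€40.21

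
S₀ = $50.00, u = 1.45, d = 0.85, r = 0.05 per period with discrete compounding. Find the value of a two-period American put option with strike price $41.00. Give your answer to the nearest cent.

$1.97

Risk-neutral probability p = (1 + 0.05 − 0.85)/(1.45 − 0.85) = 0.2000/0.6000 = 0.3333
Terminal stock prices: S_uu = 105.1, S_ud = 61.62, S_dd = 36.12
Terminal payoffs (K − S): max(-64.12, 0) = 0, max(-20.62, 0) = 0, max(4.875, 0) = 4.875
Node u (S = 72.5): continuation = 1/1.05·[0.3333·0.0000 + 0.6667·0.0000] = 0.0000; exercise value = 0.0000 ≤ continuation, so V_u = 0.0000
Node d (S = 42.5): continuation = 1/1.05·[0.3333·0.0000 + 0.6667·4.8750] = 3.0952; exercise value = 0.0000 ≤ continuation, so V_d = 3.0952
Node 0 (S = 50): continuation = 1/1.05·[0.3333·0.0000 + 0.6667·3.0952] = 1.9652; exercise value = 0.0000 ≤ continuation, so V_0 = 1.9652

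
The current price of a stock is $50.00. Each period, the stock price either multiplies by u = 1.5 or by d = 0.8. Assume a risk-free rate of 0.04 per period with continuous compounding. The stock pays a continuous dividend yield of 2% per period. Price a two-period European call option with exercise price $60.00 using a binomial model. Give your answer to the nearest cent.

Per-period risk-free factor R = e^0.04 = 1.0408; dividend-adjusted growth = e^(0.04−0.02) = 1.0202.
Risk-neutral probability p = (1.0202 − 0.8)/(1.5 − 0.8) = 0.2202/0.7000 = 0.3146
Terminal stock prices: S_uu = 112.5, S_ud = 60, S_dd = 32
Terminal payoffs (S − K): max(52.5, 0) = 52.5, max(0, 0) = 0, max(-28, 0) = 0
Node u (S = 75): V_u = e^(−0.04)·[0.3146·52.5000 + 0.6854·0.0000] = 15.8675
Node d (S = 40): V_d = e^(−0.04)·[0.3146·0.0000 + 0.6854·0.0000] = 0.0000
Node 0 (S = 50): V_0 = e^(−0.04)·[0.3146·15.8675 + 0.6854·0.0000] = 4.7958

$4.80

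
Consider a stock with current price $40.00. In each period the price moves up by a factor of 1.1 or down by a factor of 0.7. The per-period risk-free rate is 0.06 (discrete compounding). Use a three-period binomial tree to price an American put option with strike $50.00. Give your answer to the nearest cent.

$10.00

Risk-neutral probability p = (1 + 0.06 − 0.7)/(1.1 − 0.7) = 0.3600/0.4000 = 0.9000
Terminal stock prices: S_uuu = 53.24, S_uud = 33.88, S_udd = 21.56, S_ddd = 13.72
Terminal payoffs (K − S): max(-3.24, 0) = 0, max(16.12, 0) = 16.12, max(28.44, 0) = 28.44, max(36.28, 0) = 36.28
Node uu (S = 48.4): continuation = 1/1.06·[0.9000·0.0000 + 0.1000·16.1200] = 1.5208; exercise value = 1.6000 > continuation, so V_uu = 1.6000 (exercise)
Node ud (S = 30.8): continuation = 1/1.06·[0.9000·16.1200 + 0.1000·28.4400] = 16.3698; exercise value = 19.2000 > continuation, so V_ud = 19.2000 (exercise)
Node dd (S = 19.6): continuation = 1/1.06·[0.9000·28.4400 + 0.1000·36.2800] = 27.5698; exercise value = 30.4000 > continuation, so V_dd = 30.4000 (exercise)
Node u (S = 44): continuation = 1/1.06·[0.9000·1.6000 + 0.1000·19.2000] = 3.1698; exercise value = 6.0000 > continuation, so V_u = 6.0000 (exercise)
Node d (S = 28): continuation = 1/1.06·[0.9000·19.2000 + 0.1000·30.4000] = 19.1698; exercise value = 22.0000 > continuation, so V_d = 22.0000 (exercise)
Node 0 (S = 40): continuation = 1/1.06·[0.9000·6.0000 + 0.1000·22.0000] = 7.1698; exercise value = 10.0000 > continuation, so V_0 = 10.0000 (exercise)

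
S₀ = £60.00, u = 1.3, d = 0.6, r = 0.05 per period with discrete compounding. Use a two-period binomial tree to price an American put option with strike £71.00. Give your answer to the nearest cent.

Risk-neutral probability p = (1 + 0.05 − 0.6)/(1.3 − 0.6) = 0.4500/0.7000 = 0.6429
Terminal stock prices: S_uu = 101.4, S_ud = 46.8, S_dd = 21.6
Terminal payoffs (K − S): max(-30.4, 0) = 0, max(24.2, 0) = 24.2, max(49.4, 0) = 49.4
Node u (S = 78): continuation = 1/1.05·[0.6429·0.0000 + 0.3571·24.2000] = 8.2313; exercise value = 0.0000 ≤ continuation, so V_u = 8.2313
Node d (S = 36): continuation = 1/1.05·[0.6429·24.2000 + 0.3571·49.4000] = 31.6190; exercise value = 35.0000 > continuation, so V_d = 35.0000 (exercise)
Node 0 (S = 60): continuation = 1/1.05·[0.6429·8.2313 + 0.3571·35.0000] = 16.9443; exercise value = 11.0000 ≤ continuation, so V_0 = 16.9443

£16.94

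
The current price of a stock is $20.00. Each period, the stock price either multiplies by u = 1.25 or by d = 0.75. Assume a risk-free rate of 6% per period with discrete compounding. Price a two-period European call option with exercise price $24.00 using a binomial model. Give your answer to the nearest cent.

$2.48

Risk-neutral probability p = (1 + 0.06 − 0.75)/(1.25 − 0.75) = 0.3100/0.5000 = 0.6200
Terminal stock prices: S_uu = 31.25, S_ud = 18.75, S_dd = 11.25
Terminal payoffs (S − K): max(7.25, 0) = 7.25, max(-5.25, 0) = 0, max(-12.75, 0) = 0
Node u (S = 25): V_u = 1/1.06·[0.6200·7.2500 + 0.3800·0.0000] = 4.2406
Node d (S = 15): V_d = 1/1.06·[0.6200·0.0000 + 0.3800·0.0000] = 0.0000
Node 0 (S = 20): V_0 = 1/1.06·[0.6200·4.2406 + 0.3800·0.0000] = 2.4803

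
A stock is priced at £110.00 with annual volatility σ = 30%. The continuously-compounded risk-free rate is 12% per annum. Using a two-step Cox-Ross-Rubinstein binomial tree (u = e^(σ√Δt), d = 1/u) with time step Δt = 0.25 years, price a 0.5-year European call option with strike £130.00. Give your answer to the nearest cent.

CRR parameters: u = e^(σ√Δt) = e^(0.3·√0.25) = 1.1618, d = 1/u = 0.8607
Per-period rate: rΔt = 0.12·0.25 = 0.03, so R = e^0.03 = 1.0305
Risk-neutral probability p = (e^0.03 − 0.8607)/(1.1618 − 0.8607) = 0.1697/0.3011 = 0.5637
Terminal stock prices: S_uu = 148.5, S_ud = 110, S_dd = 81.49
Terminal payoffs (S − K): max(18.48, 0) = 18.48, max(-20, 0) = 0, max(-48.51, 0) = 0
Node u (S = 127.8): V_u = e^(−0.03)·[0.5637·18.4845 + 0.4363·0.0000] = 10.1118
Node d (S = 94.68): V_d = e^(−0.03)·[0.5637·0.0000 + 0.4363·0.0000] = 0.0000
Node 0 (S = 110): V_0 = e^(−0.03)·[0.5637·10.1118 + 0.4363·0.0000] = 5.5316

£5.53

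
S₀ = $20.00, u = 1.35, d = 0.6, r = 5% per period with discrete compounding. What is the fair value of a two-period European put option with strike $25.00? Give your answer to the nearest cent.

Risk-neutral probability p = (1 + 0.05 − 0.6)/(1.35 − 0.6) = 0.4500/0.7500 = 0.6000
Terminal stock prices: S_uu = 36.45, S_ud = 16.2, S_dd = 7.2
Terminal payoffs (K − S): max(-11.45, 0) = 0, max(8.8, 0) = 8.8, max(17.8, 0) = 17.8
Node u (S = 27): V_u = 1/1.05·[0.6000·0.0000 + 0.4000·8.8000] = 3.3524
Node d (S = 12): V_d = 1/1.05·[0.6000·8.8000 + 0.4000·17.8000] = 11.8095
Node 0 (S = 20): V_0 = 1/1.05·[0.6000·3.3524 + 0.4000·11.8095] = 6.4145

$6.41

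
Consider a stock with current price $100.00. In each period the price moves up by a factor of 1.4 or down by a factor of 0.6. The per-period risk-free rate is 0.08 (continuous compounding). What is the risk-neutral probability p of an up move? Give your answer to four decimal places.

p = 0.6041

Risk-neutral probability p = (e^0.08 − 0.6)/(1.4 − 0.6) = 0.4833/0.8000 = 0.6041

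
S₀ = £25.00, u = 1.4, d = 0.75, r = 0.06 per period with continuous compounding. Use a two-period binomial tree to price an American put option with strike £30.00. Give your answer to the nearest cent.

£6.34

Risk-neutral probability p = (e^0.06 − 0.75)/(1.4 − 0.75) = 0.3118/0.6500 = 0.4797
Terminal stock prices: S_uu = 49, S_ud = 26.25, S_dd = 14.06
Terminal payoffs (K − S): max(-19, 0) = 0, max(3.75, 0) = 3.75, max(15.94, 0) = 15.94
Node u (S = 35): continuation = e^(−0.06)·[0.4797·0.0000 + 0.5203·3.7500] = 1.8373; exercise value = 0.0000 ≤ continuation, so V_u = 1.8373
Node d (S = 18.75): continuation = e^(−0.06)·[0.4797·3.7500 + 0.5203·15.9375] = 9.5029; exercise value = 11.2500 > continuation, so V_d = 11.2500 (exercise)
Node 0 (S = 25): continuation = e^(−0.06)·[0.4797·1.8373 + 0.5203·11.2500] = 6.3421; exercise value = 5.0000 ≤ continuation, so V_0 = 6.3421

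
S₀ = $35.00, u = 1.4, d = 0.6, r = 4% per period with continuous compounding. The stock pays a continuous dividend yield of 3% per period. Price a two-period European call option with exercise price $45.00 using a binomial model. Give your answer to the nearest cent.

Per-period risk-free factor R = e^0.04 = 1.0408; dividend-adjusted growth = e^(0.04−0.03) = 1.0101.
Risk-neutral probability p = (1.0101 − 0.6)/(1.4 − 0.6) = 0.4101/0.8000 = 0.5126
Terminal stock prices: S_uu = 68.6, S_ud = 29.4, S_dd = 12.6
Terminal payoffs (S − K): max(23.6, 0) = 23.6, max(-15.6, 0) = 0, max(-32.4, 0) = 0
Node u (S = 49): V_u = e^(−0.04)·[0.5126·23.6000 + 0.4874·0.0000] = 11.6222
Node d (S = 21): V_d = e^(−0.04)·[0.5126·0.0000 + 0.4874·0.0000] = 0.0000
Node 0 (S = 35): V_0 = e^(−0.04)·[0.5126·11.6222 + 0.4874·0.0000] = 5.7235

$5.72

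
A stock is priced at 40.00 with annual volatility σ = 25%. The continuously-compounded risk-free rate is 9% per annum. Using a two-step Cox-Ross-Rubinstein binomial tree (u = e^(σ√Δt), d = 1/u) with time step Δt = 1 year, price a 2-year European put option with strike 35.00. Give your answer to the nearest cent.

CRR parameters: u = e^(σ√Δt) = e^(0.25·√1) = 1.2840, d = 1/u = 0.7788
Per-period rate: rΔt = 0.09·1 = 0.09, so R = e^0.09 = 1.0942
Risk-neutral probability p = (e^0.09 − 0.7788)/(1.2840 − 0.7788) = 0.3154/0.5052 = 0.6242
Terminal stock prices: S_uu = 65.95, S_ud = 40, S_dd = 24.26
Terminal payoffs (K − S): max(-30.95, 0) = 0, max(-5, 0) = 0, max(10.74, 0) = 10.74
Node u (S = 51.36): V_u = e^(−0.09)·[0.6242·0.0000 + 0.3758·0.0000] = 0.0000
Node d (S = 31.15): V_d = e^(−0.09)·[0.6242·0.0000 + 0.3758·10.7388] = 3.6881
Node 0 (S = 40): V_0 = e^(−0.09)·[0.6242·0.0000 + 0.3758·3.6881] = 1.2666

1.27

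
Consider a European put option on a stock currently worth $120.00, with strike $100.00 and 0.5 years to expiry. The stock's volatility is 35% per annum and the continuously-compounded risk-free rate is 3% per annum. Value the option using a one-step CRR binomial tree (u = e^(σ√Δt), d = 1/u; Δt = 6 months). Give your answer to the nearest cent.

$3.30

CRR parameters: u = e^(σ√Δt) = e^(0.35·√0.5) = 1.2808, d = 1/u = 0.7808
Per-period rate: rΔt = 0.03·0.5 = 0.015, so R = e^0.015 = 1.0151
Risk-neutral probability p = (e^0.015 − 0.7808)/(1.2808 − 0.7808) = 0.2344/0.5000 = 0.4687
Terminal stock prices: S_u = 153.7, S_d = 93.69
Terminal payoffs (K − S): max(-53.7, 0) = 0, max(6.309, 0) = 6.309
Node 0 (S = 120): V_0 = e^(−0.015)·[0.4687·0.0000 + 0.5313·6.3088] = 3.3022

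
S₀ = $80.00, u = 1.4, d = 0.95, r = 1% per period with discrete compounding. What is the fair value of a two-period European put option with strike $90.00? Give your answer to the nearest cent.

$13.11

Risk-neutral probability p = (1 + 0.01 − 0.95)/(1.4 − 0.95) = 0.0600/0.4500 = 0.1333
Terminal stock prices: S_uu = 156.8, S_ud = 106.4, S_dd = 72.2
Terminal payoffs (K − S): max(-66.8, 0) = 0, max(-16.4, 0) = 0, max(17.8, 0) = 17.8
Node u (S = 112): V_u = 1/1.01·[0.1333·0.0000 + 0.8667·0.0000] = 0.0000
Node d (S = 76): V_d = 1/1.01·[0.1333·0.0000 + 0.8667·17.8000] = 15.2739
Node 0 (S = 80): V_0 = 1/1.01·[0.1333·0.0000 + 0.8667·15.2739] = 13.1063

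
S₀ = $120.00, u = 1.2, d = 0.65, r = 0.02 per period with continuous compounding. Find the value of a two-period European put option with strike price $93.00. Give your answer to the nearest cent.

Risk-neutral probability p = (e^0.02 − 0.65)/(1.2 − 0.65) = 0.3702/0.5500 = 0.6731
Terminal stock prices: S_uu = 172.8, S_ud = 93.6, S_dd = 50.7
Terminal payoffs (K − S): max(-79.8, 0) = 0, max(-0.6, 0) = 0, max(42.3, 0) = 42.3
Node u (S = 144): V_u = e^(−0.02)·[0.6731·0.0000 + 0.3269·0.0000] = 0.0000
Node d (S = 78): V_d = e^(−0.02)·[0.6731·0.0000 + 0.3269·42.3000] = 13.5543
Node 0 (S = 120): V_0 = e^(−0.02)·[0.6731·0.0000 + 0.3269·13.5543] = 4.3433

$4.34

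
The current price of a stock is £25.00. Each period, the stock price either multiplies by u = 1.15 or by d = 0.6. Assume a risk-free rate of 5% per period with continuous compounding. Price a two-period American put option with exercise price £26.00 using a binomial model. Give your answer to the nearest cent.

Risk-neutral probability p = (e^0.05 − 0.6)/(1.15 − 0.6) = 0.4513/0.5500 = 0.8205
Terminal stock prices: S_uu = 33.06, S_ud = 17.25, S_dd = 9
Terminal payoffs (K − S): max(-7.062, 0) = 0, max(8.75, 0) = 8.75, max(17, 0) = 17
Node u (S = 28.75): continuation = e^(−0.05)·[0.8205·0.0000 + 0.1795·8.7500] = 1.4941; exercise value = 0.0000 ≤ continuation, so V_u = 1.4941
Node d (S = 15): continuation = e^(−0.05)·[0.8205·8.7500 + 0.1795·17.0000] = 9.7320; exercise value = 11.0000 > continuation, so V_d = 11.0000 (exercise)
Node 0 (S = 25): continuation = e^(−0.05)·[0.8205·1.4941 + 0.1795·11.0000] = 3.0444; exercise value = 1.0000 ≤ continuation, so V_0 = 3.0444

£3.04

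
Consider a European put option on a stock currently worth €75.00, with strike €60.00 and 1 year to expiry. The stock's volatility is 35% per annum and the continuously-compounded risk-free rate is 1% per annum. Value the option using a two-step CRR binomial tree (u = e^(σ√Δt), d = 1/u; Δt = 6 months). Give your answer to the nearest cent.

€4.30

CRR parameters: u = e^(σ√Δt) = e^(0.35·√0.5) = 1.2808, d = 1/u = 0.7808
Per-period rate: rΔt = 0.01·0.5 = 0.005, so R = e^0.005 = 1.0050
Risk-neutral probability p = (e^0.005 − 0.7808)/(1.2808 − 0.7808) = 0.2243/0.5000 = 0.4485
Terminal stock prices: S_uu = 123, S_ud = 75, S_dd = 45.72
Terminal payoffs (K − S): max(-63.03, 0) = 0, max(-15, 0) = 0, max(14.28, 0) = 14.28
Node u (S = 96.06): V_u = e^(−0.005)·[0.4485·0.0000 + 0.5515·0.0000] = 0.0000
Node d (S = 58.56): V_d = e^(−0.005)·[0.4485·0.0000 + 0.5515·14.2810] = 7.8372
Node 0 (S = 75): V_0 = e^(−0.005)·[0.4485·0.0000 + 0.5515·7.8372] = 4.3009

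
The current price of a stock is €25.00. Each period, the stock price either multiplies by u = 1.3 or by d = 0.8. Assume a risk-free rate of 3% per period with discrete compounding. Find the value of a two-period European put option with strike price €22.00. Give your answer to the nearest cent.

Risk-neutral probability p = (1 + 0.03 − 0.8)/(1.3 − 0.8) = 0.2300/0.5000 = 0.4600
Terminal stock prices: S_uu = 42.25, S_ud = 26, S_dd = 16
Terminal payoffs (K − S): max(-20.25, 0) = 0, max(-4, 0) = 0, max(6, 0) = 6
Node u (S = 32.5): V_u = 1/1.03·[0.4600·0.0000 + 0.5400·0.0000] = 0.0000
Node d (S = 20): V_d = 1/1.03·[0.4600·0.0000 + 0.5400·6.0000] = 3.1456
Node 0 (S = 25): V_0 = 1/1.03·[0.4600·0.0000 + 0.5400·3.1456] = 1.6492

€1.65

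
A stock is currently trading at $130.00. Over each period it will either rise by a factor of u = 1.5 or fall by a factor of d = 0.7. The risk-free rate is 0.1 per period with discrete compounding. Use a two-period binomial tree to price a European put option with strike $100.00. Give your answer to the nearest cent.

Risk-neutral probability p = (1 + 0.1 − 0.7)/(1.5 − 0.7) = 0.4000/0.8000 = 0.5000
Terminal stock prices: S_uu = 292.5, S_ud = 136.5, S_dd = 63.7
Terminal payoffs (K − S): max(-192.5, 0) = 0, max(-36.5, 0) = 0, max(36.3, 0) = 36.3
Node u (S = 195): V_u = 1/1.1·[0.5000·0.0000 + 0.5000·0.0000] = 0.0000
Node d (S = 91): V_d = 1/1.1·[0.5000·0.0000 + 0.5000·36.3000] = 16.5000
Node 0 (S = 130): V_0 = 1/1.1·[0.5000·0.0000 + 0.5000·16.5000] = 7.5000

$7.50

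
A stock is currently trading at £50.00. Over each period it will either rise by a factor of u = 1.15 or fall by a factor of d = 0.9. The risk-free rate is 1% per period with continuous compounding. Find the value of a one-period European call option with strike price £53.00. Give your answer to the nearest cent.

£1.96

Risk-neutral probability p = (e^0.01 − 0.9)/(1.15 − 0.9) = 0.1101/0.2500 = 0.4402
Terminal stock prices: S_u = 57.5, S_d = 45
Terminal payoffs (S − K): max(4.5, 0) = 4.5, max(-8, 0) = 0
Node 0 (S = 50): V_0 = e^(−0.01)·[0.4402·4.5000 + 0.5598·0.0000] = 1.9612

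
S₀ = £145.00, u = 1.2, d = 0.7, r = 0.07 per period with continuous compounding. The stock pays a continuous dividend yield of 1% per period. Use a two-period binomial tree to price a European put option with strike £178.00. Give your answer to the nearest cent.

£26.64

Per-period risk-free factor R = e^0.07 = 1.0725; dividend-adjusted growth = e^(0.07−0.01) = 1.0618.
Risk-neutral probability p = (1.0618 − 0.7)/(1.2 − 0.7) = 0.3618/0.5000 = 0.7237
Terminal stock prices: S_uu = 208.8, S_ud = 121.8, S_dd = 71.05
Terminal payoffs (K − S): max(-30.8, 0) = 0, max(56.2, 0) = 56.2, max(107, 0) = 107
Node u (S = 174): V_u = e^(−0.07)·[0.7237·0.0000 + 0.2763·56.2000] = 14.4797
Node d (S = 101.5): V_d = e^(−0.07)·[0.7237·56.2000 + 0.2763·106.9500] = 65.4760
Node 0 (S = 145): V_0 = e^(−0.07)·[0.7237·14.4797 + 0.2763·65.4760] = 26.6397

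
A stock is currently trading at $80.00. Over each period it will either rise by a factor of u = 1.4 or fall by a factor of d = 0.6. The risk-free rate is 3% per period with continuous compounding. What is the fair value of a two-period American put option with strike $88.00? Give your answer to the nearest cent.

$22.80

Risk-neutral probability p = (e^0.03 − 0.6)/(1.4 − 0.6) = 0.4305/0.8000 = 0.5381
Terminal stock prices: S_uu = 156.8, S_ud = 67.2, S_dd = 28.8
Terminal payoffs (K − S): max(-68.8, 0) = 0, max(20.8, 0) = 20.8, max(59.2, 0) = 59.2
Node u (S = 112): continuation = e^(−0.03)·[0.5381·0.0000 + 0.4619·20.8000] = 9.3242; exercise value = 0.0000 ≤ continuation, so V_u = 9.3242
Node d (S = 48): continuation = e^(−0.03)·[0.5381·20.8000 + 0.4619·59.2000] = 37.3992; exercise value = 40.0000 > continuation, so V_d = 40.0000 (exercise)
Node 0 (S = 80): continuation = e^(−0.03)·[0.5381·9.3242 + 0.4619·40.0000] = 22.8000; exercise value = 8.0000 ≤ continuation, so V_0 = 22.8000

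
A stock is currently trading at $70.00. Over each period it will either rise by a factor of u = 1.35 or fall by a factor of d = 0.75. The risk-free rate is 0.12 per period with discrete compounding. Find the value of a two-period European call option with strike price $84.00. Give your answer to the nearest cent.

Risk-neutral probability p = (1 + 0.12 − 0.75)/(1.35 − 0.75) = 0.3700/0.6000 = 0.6167
Terminal stock prices: S_uu = 127.6, S_ud = 70.88, S_dd = 39.38
Terminal payoffs (S − K): max(43.58, 0) = 43.58, max(-13.12, 0) = 0, max(-44.62, 0) = 0
Node u (S = 94.5): V_u = 1/1.12·[0.6167·43.5750 + 0.3833·0.0000] = 23.9922
Node d (S = 52.5): V_d = 1/1.12·[0.6167·0.0000 + 0.3833·0.0000] = 0.0000
Node 0 (S = 70): V_0 = 1/1.12·[0.6167·23.9922 + 0.3833·0.0000] = 13.2100

$13.21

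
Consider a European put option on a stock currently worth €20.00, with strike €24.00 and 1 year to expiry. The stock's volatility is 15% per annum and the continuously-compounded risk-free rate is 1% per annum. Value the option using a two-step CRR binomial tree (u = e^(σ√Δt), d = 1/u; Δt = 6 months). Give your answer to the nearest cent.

CRR parameters: u = e^(σ√Δt) = e^(0.15·√0.5) = 1.1119, d = 1/u = 0.8994
Per-period rate: rΔt = 0.01·0.5 = 0.005, so R = e^0.005 = 1.0050
Risk-neutral probability p = (e^0.005 − 0.8994)/(1.1119 − 0.8994) = 0.1056/0.2125 = 0.4971
Terminal stock prices: S_uu = 24.73, S_ud = 20, S_dd = 16.18
Terminal payoffs (K − S): max(-0.7262, 0) = 0, max(4, 0) = 4, max(7.823, 0) = 7.823
Node u (S = 22.24): V_u = e^(−0.005)·[0.4971·0.0000 + 0.5029·4.0000] = 2.0016
Node d (S = 17.99): V_d = e^(−0.005)·[0.4971·4.0000 + 0.5029·7.8228] = 5.8930
Node 0 (S = 20): V_0 = e^(−0.005)·[0.4971·2.0016 + 0.5029·5.8930] = 3.9389

€3.94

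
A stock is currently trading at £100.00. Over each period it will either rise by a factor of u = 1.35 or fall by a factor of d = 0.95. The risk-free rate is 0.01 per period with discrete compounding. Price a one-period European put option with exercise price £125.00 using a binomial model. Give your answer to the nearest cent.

Risk-neutral probability p = (1 + 0.01 − 0.95)/(1.35 − 0.95) = 0.0600/0.4000 = 0.1500
Terminal stock prices: S_u = 135, S_d = 95
Terminal payoffs (K − S): max(-10, 0) = 0, max(30, 0) = 30
Node 0 (S = 100): V_0 = 1/1.01·[0.1500·0.0000 + 0.8500·30.0000] = 25.2475

£25.25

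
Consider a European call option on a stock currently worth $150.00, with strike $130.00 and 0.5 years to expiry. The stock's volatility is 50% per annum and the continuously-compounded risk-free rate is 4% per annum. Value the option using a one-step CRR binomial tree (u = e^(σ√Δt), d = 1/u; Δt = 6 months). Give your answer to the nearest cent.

CRR parameters: u = e^(σ√Δt) = e^(0.5·√0.5) = 1.4241, d = 1/u = 0.7022
Per-period rate: rΔt = 0.04·0.5 = 0.02, so R = e^0.02 = 1.0202
Risk-neutral probability p = (e^0.02 − 0.7022)/(1.4241 − 0.7022) = 0.3180/0.7219 = 0.4405
Terminal stock prices: S_u = 213.6, S_d = 105.3
Terminal payoffs (S − K): max(83.62, 0) = 83.62, max(-24.67, 0) = 0
Node 0 (S = 150): V_0 = e^(−0.02)·[0.4405·83.6179 + 0.5595·0.0000] = 36.1046

$36.10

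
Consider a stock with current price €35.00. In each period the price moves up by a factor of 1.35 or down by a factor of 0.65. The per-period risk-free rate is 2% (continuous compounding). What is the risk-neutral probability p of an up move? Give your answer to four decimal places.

p = 0.5289

Risk-neutral probability p = (e^0.02 − 0.65)/(1.35 − 0.65) = 0.3702/0.7000 = 0.5289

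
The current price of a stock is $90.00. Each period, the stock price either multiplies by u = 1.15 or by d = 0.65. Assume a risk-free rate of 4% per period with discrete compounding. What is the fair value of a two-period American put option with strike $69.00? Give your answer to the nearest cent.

$2.49

Risk-neutral probability p = (1 + 0.04 − 0.65)/(1.15 − 0.65) = 0.3900/0.5000 = 0.7800
Terminal stock prices: S_uu = 119, S_ud = 67.27, S_dd = 38.03
Terminal payoffs (K − S): max(-50.02, 0) = 0, max(1.725, 0) = 1.725, max(30.97, 0) = 30.97
Node u (S = 103.5): continuation = 1/1.04·[0.7800·0.0000 + 0.2200·1.7250] = 0.3649; exercise value = 0.0000 ≤ continuation, so V_u = 0.3649
Node d (S = 58.5): continuation = 1/1.04·[0.7800·1.7250 + 0.2200·30.9750] = 7.8462; exercise value = 10.5000 > continuation, so V_d = 10.5000 (exercise)
Node 0 (S = 90): continuation = 1/1.04·[0.7800·0.3649 + 0.2200·10.5000] = 2.4948; exercise value = 0.0000 ≤ continuation, so V_0 = 2.4948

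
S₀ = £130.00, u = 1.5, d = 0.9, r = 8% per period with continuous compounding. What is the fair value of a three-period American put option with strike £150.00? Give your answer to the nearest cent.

Risk-neutral probability p = (e^0.08 − 0.9)/(1.5 − 0.9) = 0.1833/0.6000 = 0.3055
Terminal stock prices: S_uuu = 438.8, S_uud = 263.2, S_udd = 158, S_ddd = 94.77
Terminal payoffs (K − S): max(-288.8, 0) = 0, max(-113.2, 0) = 0, max(-7.95, 0) = 0, max(55.23, 0) = 55.23
Node uu (S = 292.5): continuation = e^(−0.08)·[0.3055·0.0000 + 0.6945·0.0000] = 0.0000; exercise value = 0.0000 ≤ continuation, so V_uu = 0.0000
Node ud (S = 175.5): continuation = e^(−0.08)·[0.3055·0.0000 + 0.6945·0.0000] = 0.0000; exercise value = 0.0000 ≤ continuation, so V_ud = 0.0000
Node dd (S = 105.3): continuation = e^(−0.08)·[0.3055·0.0000 + 0.6945·55.2300] = 35.4093; exercise value = 44.7000 > continuation, so V_dd = 44.7000 (exercise)
Node u (S = 195): continuation = e^(−0.08)·[0.3055·0.0000 + 0.6945·0.0000] = 0.0000; exercise value = 0.0000 ≤ continuation, so V_u = 0.0000
Node d (S = 117): continuation = e^(−0.08)·[0.3055·0.0000 + 0.6945·44.7000] = 28.6583; exercise value = 33.0000 > continuation, so V_d = 33.0000 (exercise)
Node 0 (S = 130): continuation = e^(−0.08)·[0.3055·0.0000 + 0.6945·33.0000] = 21.1571; exercise value = 20.0000 ≤ continuation, so V_0 = 21.1571

£21.16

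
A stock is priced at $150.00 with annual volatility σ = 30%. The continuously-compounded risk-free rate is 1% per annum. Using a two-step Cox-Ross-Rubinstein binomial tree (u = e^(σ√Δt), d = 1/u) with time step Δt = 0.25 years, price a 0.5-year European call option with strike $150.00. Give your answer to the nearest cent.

CRR parameters: u = e^(σ√Δt) = e^(0.3·√0.25) = 1.1618, d = 1/u = 0.8607
Per-period rate: rΔt = 0.01·0.25 = 0.0025, so R = e^0.0025 = 1.0025
Risk-neutral probability p = (e^0.0025 − 0.8607)/(1.1618 − 0.8607) = 0.1418/0.3011 = 0.4709
Terminal stock prices: S_uu = 202.5, S_ud = 150, S_dd = 111.1
Terminal payoffs (S − K): max(52.48, 0) = 52.48, max(0, 0) = 0, max(-38.88, 0) = 0
Node u (S = 174.3): V_u = e^(−0.0025)·[0.4709·52.4788 + 0.5291·0.0000] = 24.6497
Node d (S = 129.1): V_d = e^(−0.0025)·[0.4709·0.0000 + 0.5291·0.0000] = 0.0000
Node 0 (S = 150): V_0 = e^(−0.0025)·[0.4709·24.6497 + 0.5291·0.0000] = 11.5781

$11.58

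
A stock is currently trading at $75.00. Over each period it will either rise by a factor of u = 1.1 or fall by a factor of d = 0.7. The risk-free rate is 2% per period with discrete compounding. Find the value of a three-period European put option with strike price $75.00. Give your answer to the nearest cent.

$7.65

Risk-neutral probability p = (1 + 0.02 − 0.7)/(1.1 − 0.7) = 0.3200/0.4000 = 0.8000
Terminal stock prices: S_uuu = 99.83, S_uud = 63.53, S_udd = 40.42, S_ddd = 25.72
Terminal payoffs (K − S): max(-24.83, 0) = 0, max(11.47, 0) = 11.47, max(34.58, 0) = 34.58, max(49.28, 0) = 49.28
Node uu (S = 90.75): V_uu = 1/1.02·[0.8000·0.0000 + 0.2000·11.4750] = 2.2500
Node ud (S = 57.75): V_ud = 1/1.02·[0.8000·11.4750 + 0.2000·34.5750] = 15.7794
Node dd (S = 36.75): V_dd = 1/1.02·[0.8000·34.5750 + 0.2000·49.2750] = 36.7794
Node u (S = 82.5): V_u = 1/1.02·[0.8000·2.2500 + 0.2000·15.7794] = 4.8587
Node d (S = 52.5): V_d = 1/1.02·[0.8000·15.7794 + 0.2000·36.7794] = 19.5877
Node 0 (S = 75): V_0 = 1/1.02·[0.8000·4.8587 + 0.2000·19.5877] = 7.6515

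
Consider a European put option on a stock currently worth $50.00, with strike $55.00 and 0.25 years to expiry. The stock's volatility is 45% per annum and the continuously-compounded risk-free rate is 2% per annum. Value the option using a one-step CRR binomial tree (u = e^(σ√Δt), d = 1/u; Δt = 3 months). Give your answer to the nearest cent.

$8.17

CRR parameters: u = e^(σ√Δt) = e^(0.45·√0.25) = 1.2523, d = 1/u = 0.7985
Per-period rate: rΔt = 0.02·0.25 = 0.005, so R = e^0.005 = 1.0050
Risk-neutral probability p = (e^0.005 − 0.7985)/(1.2523 − 0.7985) = 0.2065/0.4538 = 0.4550
Terminal stock prices: S_u = 62.62, S_d = 39.93
Terminal payoffs (K − S): max(-7.616, 0) = 0, max(15.07, 0) = 15.07
Node 0 (S = 50): V_0 = e^(−0.005)·[0.4550·0.0000 + 0.5450·15.0742] = 8.1740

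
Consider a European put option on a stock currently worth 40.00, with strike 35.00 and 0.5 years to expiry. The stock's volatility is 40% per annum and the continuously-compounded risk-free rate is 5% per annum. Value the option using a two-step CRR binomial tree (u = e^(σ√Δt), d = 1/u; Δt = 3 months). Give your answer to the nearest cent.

2.15

CRR parameters: u = e^(σ√Δt) = e^(0.4·√0.25) = 1.2214, d = 1/u = 0.8187
Per-period rate: rΔt = 0.05·0.25 = 0.0125, so R = e^0.0125 = 1.0126
Risk-neutral probability p = (e^0.0125 − 0.8187)/(1.2214 − 0.8187) = 0.1938/0.4027 = 0.4814
Terminal stock prices: S_uu = 59.67, S_ud = 40, S_dd = 26.81
Terminal payoffs (K − S): max(-24.67, 0) = 0, max(-5, 0) = 0, max(8.187, 0) = 8.187
Node u (S = 48.86): V_u = e^(−0.0125)·[0.4814·0.0000 + 0.5186·0.0000] = 0.0000
Node d (S = 32.75): V_d = e^(−0.0125)·[0.4814·0.0000 + 0.5186·8.1872] = 4.1931
Node 0 (S = 40): V_0 = e^(−0.0125)·[0.4814·0.0000 + 0.5186·4.1931] = 2.1475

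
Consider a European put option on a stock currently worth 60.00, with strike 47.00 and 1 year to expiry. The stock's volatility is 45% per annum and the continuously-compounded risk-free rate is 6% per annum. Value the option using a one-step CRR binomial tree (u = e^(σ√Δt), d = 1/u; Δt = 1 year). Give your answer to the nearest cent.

CRR parameters: u = e^(σ√Δt) = e^(0.45·√1) = 1.5683, d = 1/u = 0.6376
Per-period rate: rΔt = 0.06·1 = 0.06, so R = e^0.06 = 1.0618
Risk-neutral probability p = (e^0.06 − 0.6376)/(1.5683 − 0.6376) = 0.4242/0.9307 = 0.4558
Terminal stock prices: S_u = 94.1, S_d = 38.26
Terminal payoffs (K − S): max(-47.1, 0) = 0, max(8.742, 0) = 8.742
Node 0 (S = 60): V_0 = e^(−0.06)·[0.4558·0.0000 + 0.5442·8.7423] = 4.4805

4.48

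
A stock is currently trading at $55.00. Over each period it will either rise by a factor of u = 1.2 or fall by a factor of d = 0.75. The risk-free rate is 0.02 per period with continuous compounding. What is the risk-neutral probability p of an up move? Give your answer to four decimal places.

Risk-neutral probability p = (e^0.02 − 0.75)/(1.2 − 0.75) = 0.2702/0.4500 = 0.6004

p = 0.6004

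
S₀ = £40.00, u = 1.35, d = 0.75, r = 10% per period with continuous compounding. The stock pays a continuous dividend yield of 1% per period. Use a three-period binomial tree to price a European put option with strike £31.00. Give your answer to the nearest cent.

£0.96

Per-period risk-free factor R = e^0.1 = 1.1052; dividend-adjusted growth = e^(0.1−0.01) = 1.0942.
Risk-neutral probability p = (1.0942 − 0.75)/(1.35 − 0.75) = 0.3442/0.6000 = 0.5736
Terminal stock prices: S_uuu = 98.42, S_uud = 54.68, S_udd = 30.38, S_ddd = 16.88
Terminal payoffs (K − S): max(-67.42, 0) = 0, max(-23.68, 0) = 0, max(0.625, 0) = 0.625, max(14.12, 0) = 14.12
Node uu (S = 72.9): V_uu = e^(−0.1)·[0.5736·0.0000 + 0.4264·0.0000] = 0.0000
Node ud (S = 40.5): V_ud = e^(−0.1)·[0.5736·0.0000 + 0.4264·0.6250] = 0.2411
Node dd (S = 22.5): V_dd = e^(−0.1)·[0.5736·0.6250 + 0.4264·14.1250] = 5.7738
Node u (S = 54): V_u = e^(−0.1)·[0.5736·0.0000 + 0.4264·0.2411] = 0.0930
Node d (S = 30): V_d = e^(−0.1)·[0.5736·0.2411 + 0.4264·5.7738] = 2.3527
Node 0 (S = 40): V_0 = e^(−0.1)·[0.5736·0.0930 + 0.4264·2.3527] = 0.9560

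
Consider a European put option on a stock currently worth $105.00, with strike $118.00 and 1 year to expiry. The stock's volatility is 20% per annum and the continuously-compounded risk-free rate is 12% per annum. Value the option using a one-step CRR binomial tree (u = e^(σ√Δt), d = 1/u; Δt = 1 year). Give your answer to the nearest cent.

$6.63

CRR parameters: u = e^(σ√Δt) = e^(0.2·√1) = 1.2214, d = 1/u = 0.8187
Per-period rate: rΔt = 0.12·1 = 0.12, so R = e^0.12 = 1.1275
Risk-neutral probability p = (e^0.12 − 0.8187)/(1.2214 − 0.8187) = 0.3088/0.4027 = 0.7668
Terminal stock prices: S_u = 128.2, S_d = 85.97
Terminal payoffs (K − S): max(-10.25, 0) = 0, max(32.03, 0) = 32.03
Node 0 (S = 105): V_0 = e^(−0.12)·[0.7668·0.0000 + 0.2332·32.0333] = 6.6256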